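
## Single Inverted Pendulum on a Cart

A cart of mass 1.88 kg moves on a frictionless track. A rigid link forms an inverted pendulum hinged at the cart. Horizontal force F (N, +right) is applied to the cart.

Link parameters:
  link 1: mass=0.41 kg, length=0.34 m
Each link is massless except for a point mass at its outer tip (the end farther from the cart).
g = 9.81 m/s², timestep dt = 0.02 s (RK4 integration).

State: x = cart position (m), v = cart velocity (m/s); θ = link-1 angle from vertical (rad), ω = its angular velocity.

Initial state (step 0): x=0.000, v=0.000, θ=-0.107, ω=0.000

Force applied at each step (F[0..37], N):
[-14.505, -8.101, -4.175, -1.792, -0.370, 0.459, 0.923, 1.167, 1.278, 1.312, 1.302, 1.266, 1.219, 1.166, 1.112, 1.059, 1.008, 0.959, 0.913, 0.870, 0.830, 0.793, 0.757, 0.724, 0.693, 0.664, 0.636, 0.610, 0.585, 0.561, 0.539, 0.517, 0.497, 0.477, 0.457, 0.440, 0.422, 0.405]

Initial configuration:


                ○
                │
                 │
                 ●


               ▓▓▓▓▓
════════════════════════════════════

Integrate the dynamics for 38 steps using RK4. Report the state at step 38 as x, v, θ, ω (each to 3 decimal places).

apply F[0]=-14.505 → step 1: x=-0.001, v=-0.149, θ=-0.103, ω=0.376
apply F[1]=-8.101 → step 2: x=-0.005, v=-0.231, θ=-0.094, ω=0.559
apply F[2]=-4.175 → step 3: x=-0.010, v=-0.272, θ=-0.082, ω=0.627
apply F[3]=-1.792 → step 4: x=-0.016, v=-0.288, θ=-0.070, ω=0.630
apply F[4]=-0.370 → step 5: x=-0.022, v=-0.289, θ=-0.057, ω=0.597
apply F[5]=+0.459 → step 6: x=-0.027, v=-0.282, θ=-0.046, ω=0.547
apply F[6]=+0.923 → step 7: x=-0.033, v=-0.270, θ=-0.035, ω=0.489
apply F[7]=+1.167 → step 8: x=-0.038, v=-0.257, θ=-0.026, ω=0.431
apply F[8]=+1.278 → step 9: x=-0.043, v=-0.242, θ=-0.018, ω=0.376
apply F[9]=+1.312 → step 10: x=-0.048, v=-0.228, θ=-0.011, ω=0.324
apply F[10]=+1.302 → step 11: x=-0.052, v=-0.213, θ=-0.005, ω=0.278
apply F[11]=+1.266 → step 12: x=-0.056, v=-0.200, θ=-0.000, ω=0.237
apply F[12]=+1.219 → step 13: x=-0.060, v=-0.187, θ=0.004, ω=0.200
apply F[13]=+1.166 → step 14: x=-0.064, v=-0.175, θ=0.008, ω=0.168
apply F[14]=+1.112 → step 15: x=-0.067, v=-0.163, θ=0.011, ω=0.140
apply F[15]=+1.059 → step 16: x=-0.070, v=-0.153, θ=0.014, ω=0.115
apply F[16]=+1.008 → step 17: x=-0.073, v=-0.143, θ=0.016, ω=0.094
apply F[17]=+0.959 → step 18: x=-0.076, v=-0.133, θ=0.017, ω=0.076
apply F[18]=+0.913 → step 19: x=-0.079, v=-0.124, θ=0.019, ω=0.060
apply F[19]=+0.870 → step 20: x=-0.081, v=-0.116, θ=0.020, ω=0.046
apply F[20]=+0.830 → step 21: x=-0.083, v=-0.108, θ=0.021, ω=0.035
apply F[21]=+0.793 → step 22: x=-0.085, v=-0.100, θ=0.021, ω=0.024
apply F[22]=+0.757 → step 23: x=-0.087, v=-0.093, θ=0.022, ω=0.016
apply F[23]=+0.724 → step 24: x=-0.089, v=-0.086, θ=0.022, ω=0.008
apply F[24]=+0.693 → step 25: x=-0.091, v=-0.080, θ=0.022, ω=0.002
apply F[25]=+0.664 → step 26: x=-0.092, v=-0.074, θ=0.022, ω=-0.003
apply F[26]=+0.636 → step 27: x=-0.094, v=-0.068, θ=0.022, ω=-0.008
apply F[27]=+0.610 → step 28: x=-0.095, v=-0.062, θ=0.022, ω=-0.011
apply F[28]=+0.585 → step 29: x=-0.096, v=-0.057, θ=0.021, ω=-0.015
apply F[29]=+0.561 → step 30: x=-0.097, v=-0.052, θ=0.021, ω=-0.017
apply F[30]=+0.539 → step 31: x=-0.098, v=-0.047, θ=0.021, ω=-0.019
apply F[31]=+0.517 → step 32: x=-0.099, v=-0.043, θ=0.020, ω=-0.021
apply F[32]=+0.497 → step 33: x=-0.100, v=-0.038, θ=0.020, ω=-0.023
apply F[33]=+0.477 → step 34: x=-0.101, v=-0.034, θ=0.019, ω=-0.024
apply F[34]=+0.457 → step 35: x=-0.101, v=-0.030, θ=0.019, ω=-0.025
apply F[35]=+0.440 → step 36: x=-0.102, v=-0.026, θ=0.018, ω=-0.025
apply F[36]=+0.422 → step 37: x=-0.102, v=-0.022, θ=0.018, ω=-0.026
apply F[37]=+0.405 → step 38: x=-0.103, v=-0.019, θ=0.017, ω=-0.026

Answer: x=-0.103, v=-0.019, θ=0.017, ω=-0.026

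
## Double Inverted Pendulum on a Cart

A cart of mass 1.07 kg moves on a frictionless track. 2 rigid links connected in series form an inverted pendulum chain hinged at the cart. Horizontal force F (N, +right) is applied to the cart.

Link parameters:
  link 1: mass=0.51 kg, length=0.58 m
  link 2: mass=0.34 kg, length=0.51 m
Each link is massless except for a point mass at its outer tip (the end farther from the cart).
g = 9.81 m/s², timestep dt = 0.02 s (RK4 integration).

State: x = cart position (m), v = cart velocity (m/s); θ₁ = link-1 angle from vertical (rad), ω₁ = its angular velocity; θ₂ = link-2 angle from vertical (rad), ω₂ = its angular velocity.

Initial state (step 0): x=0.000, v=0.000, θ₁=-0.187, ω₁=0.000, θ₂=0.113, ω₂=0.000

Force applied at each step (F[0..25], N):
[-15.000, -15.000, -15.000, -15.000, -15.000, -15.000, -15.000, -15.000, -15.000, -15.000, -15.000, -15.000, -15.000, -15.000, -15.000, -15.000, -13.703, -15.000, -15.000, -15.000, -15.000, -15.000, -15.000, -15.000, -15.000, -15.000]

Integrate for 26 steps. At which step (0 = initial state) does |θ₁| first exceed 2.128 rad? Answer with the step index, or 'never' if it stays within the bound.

apply F[0]=-15.000 → step 1: x=-0.002, v=-0.247, θ₁=-0.184, ω₁=0.283, θ₂=0.115, ω₂=0.217
apply F[1]=-15.000 → step 2: x=-0.010, v=-0.496, θ₁=-0.176, ω₁=0.573, θ₂=0.122, ω₂=0.431
apply F[2]=-15.000 → step 3: x=-0.022, v=-0.747, θ₁=-0.161, ω₁=0.875, θ₂=0.132, ω₂=0.637
apply F[3]=-15.000 → step 4: x=-0.040, v=-1.003, θ₁=-0.140, ω₁=1.196, θ₂=0.147, ω₂=0.830
apply F[4]=-15.000 → step 5: x=-0.062, v=-1.264, θ₁=-0.113, ω₁=1.541, θ₂=0.165, ω₂=1.006
apply F[5]=-15.000 → step 6: x=-0.090, v=-1.531, θ₁=-0.079, ω₁=1.917, θ₂=0.187, ω₂=1.159
apply F[6]=-15.000 → step 7: x=-0.124, v=-1.805, θ₁=-0.036, ω₁=2.329, θ₂=0.212, ω₂=1.281
apply F[7]=-15.000 → step 8: x=-0.163, v=-2.084, θ₁=0.015, ω₁=2.780, θ₂=0.238, ω₂=1.367
apply F[8]=-15.000 → step 9: x=-0.207, v=-2.366, θ₁=0.075, ω₁=3.269, θ₂=0.266, ω₂=1.413
apply F[9]=-15.000 → step 10: x=-0.257, v=-2.647, θ₁=0.146, ω₁=3.787, θ₂=0.294, ω₂=1.421
apply F[10]=-15.000 → step 11: x=-0.313, v=-2.919, θ₁=0.227, ω₁=4.319, θ₂=0.323, ω₂=1.399
apply F[11]=-15.000 → step 12: x=-0.374, v=-3.172, θ₁=0.318, ω₁=4.839, θ₂=0.350, ω₂=1.373
apply F[12]=-15.000 → step 13: x=-0.440, v=-3.393, θ₁=0.420, ω₁=5.316, θ₂=0.378, ω₂=1.377
apply F[13]=-15.000 → step 14: x=-0.509, v=-3.575, θ₁=0.531, ω₁=5.723, θ₂=0.406, ω₂=1.452
apply F[14]=-15.000 → step 15: x=-0.582, v=-3.714, θ₁=0.648, ω₁=6.046, θ₂=0.437, ω₂=1.627
apply F[15]=-15.000 → step 16: x=-0.658, v=-3.812, θ₁=0.772, ω₁=6.289, θ₂=0.472, ω₂=1.921
apply F[16]=-13.703 → step 17: x=-0.734, v=-3.855, θ₁=0.899, ω₁=6.448, θ₂=0.514, ω₂=2.318
apply F[17]=-15.000 → step 18: x=-0.812, v=-3.884, θ₁=1.030, ω₁=6.570, θ₂=0.565, ω₂=2.837
apply F[18]=-15.000 → step 19: x=-0.890, v=-3.886, θ₁=1.162, ω₁=6.648, θ₂=0.628, ω₂=3.455
apply F[19]=-15.000 → step 20: x=-0.967, v=-3.865, θ₁=1.295, ω₁=6.691, θ₂=0.704, ω₂=4.159
apply F[20]=-15.000 → step 21: x=-1.044, v=-3.823, θ₁=1.429, ω₁=6.698, θ₂=0.795, ω₂=4.941
apply F[21]=-15.000 → step 22: x=-1.120, v=-3.762, θ₁=1.563, ω₁=6.666, θ₂=0.902, ω₂=5.793
apply F[22]=-15.000 → step 23: x=-1.194, v=-3.683, θ₁=1.696, ω₁=6.589, θ₂=1.027, ω₂=6.709
apply F[23]=-15.000 → step 24: x=-1.267, v=-3.587, θ₁=1.826, ω₁=6.459, θ₂=1.171, ω₂=7.679
apply F[24]=-15.000 → step 25: x=-1.338, v=-3.475, θ₁=1.954, ω₁=6.273, θ₂=1.335, ω₂=8.696
apply F[25]=-15.000 → step 26: x=-1.406, v=-3.343, θ₁=2.077, ω₁=6.039, θ₂=1.519, ω₂=9.742
max |θ₁| = 2.077 ≤ 2.128 over all 27 states.

Answer: never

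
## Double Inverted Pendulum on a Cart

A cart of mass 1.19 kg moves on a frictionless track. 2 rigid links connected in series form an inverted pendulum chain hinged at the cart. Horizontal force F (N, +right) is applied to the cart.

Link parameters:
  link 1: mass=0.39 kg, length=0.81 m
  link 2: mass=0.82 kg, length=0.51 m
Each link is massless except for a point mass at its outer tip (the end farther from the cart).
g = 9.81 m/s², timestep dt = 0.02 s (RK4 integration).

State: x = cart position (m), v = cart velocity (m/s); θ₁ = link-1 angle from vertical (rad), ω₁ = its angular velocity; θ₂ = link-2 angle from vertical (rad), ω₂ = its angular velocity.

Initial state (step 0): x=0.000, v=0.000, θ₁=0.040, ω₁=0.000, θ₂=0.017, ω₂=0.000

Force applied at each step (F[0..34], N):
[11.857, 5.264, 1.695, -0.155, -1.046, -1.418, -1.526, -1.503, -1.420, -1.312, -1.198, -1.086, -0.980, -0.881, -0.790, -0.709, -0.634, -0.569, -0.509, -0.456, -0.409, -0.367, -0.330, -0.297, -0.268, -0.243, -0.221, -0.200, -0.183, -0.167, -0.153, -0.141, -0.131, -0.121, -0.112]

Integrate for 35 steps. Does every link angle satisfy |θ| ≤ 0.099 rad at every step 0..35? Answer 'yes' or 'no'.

Answer: yes

Derivation:
apply F[0]=+11.857 → step 1: x=0.002, v=0.191, θ₁=0.038, ω₁=-0.215, θ₂=0.017, ω₂=-0.028
apply F[1]=+5.264 → step 2: x=0.007, v=0.273, θ₁=0.033, ω₁=-0.297, θ₂=0.016, ω₂=-0.051
apply F[2]=+1.695 → step 3: x=0.012, v=0.295, θ₁=0.027, ω₁=-0.310, θ₂=0.015, ω₂=-0.068
apply F[3]=-0.155 → step 4: x=0.018, v=0.288, θ₁=0.021, ω₁=-0.290, θ₂=0.013, ω₂=-0.079
apply F[4]=-1.046 → step 5: x=0.024, v=0.267, θ₁=0.015, ω₁=-0.257, θ₂=0.012, ω₂=-0.086
apply F[5]=-1.418 → step 6: x=0.029, v=0.240, θ₁=0.010, ω₁=-0.220, θ₂=0.010, ω₂=-0.088
apply F[6]=-1.526 → step 7: x=0.033, v=0.213, θ₁=0.006, ω₁=-0.185, θ₂=0.008, ω₂=-0.087
apply F[7]=-1.503 → step 8: x=0.037, v=0.187, θ₁=0.003, ω₁=-0.153, θ₂=0.006, ω₂=-0.084
apply F[8]=-1.420 → step 9: x=0.041, v=0.163, θ₁=0.000, ω₁=-0.125, θ₂=0.005, ω₂=-0.080
apply F[9]=-1.312 → step 10: x=0.044, v=0.141, θ₁=-0.002, ω₁=-0.100, θ₂=0.003, ω₂=-0.074
apply F[10]=-1.198 → step 11: x=0.046, v=0.121, θ₁=-0.004, ω₁=-0.079, θ₂=0.002, ω₂=-0.067
apply F[11]=-1.086 → step 12: x=0.049, v=0.104, θ₁=-0.005, ω₁=-0.062, θ₂=0.001, ω₂=-0.061
apply F[12]=-0.980 → step 13: x=0.051, v=0.089, θ₁=-0.006, ω₁=-0.047, θ₂=-0.001, ω₂=-0.054
apply F[13]=-0.881 → step 14: x=0.052, v=0.075, θ₁=-0.007, ω₁=-0.035, θ₂=-0.002, ω₂=-0.047
apply F[14]=-0.790 → step 15: x=0.054, v=0.063, θ₁=-0.008, ω₁=-0.025, θ₂=-0.003, ω₂=-0.041
apply F[15]=-0.709 → step 16: x=0.055, v=0.053, θ₁=-0.008, ω₁=-0.017, θ₂=-0.003, ω₂=-0.035
apply F[16]=-0.634 → step 17: x=0.056, v=0.044, θ₁=-0.008, ω₁=-0.010, θ₂=-0.004, ω₂=-0.029
apply F[17]=-0.569 → step 18: x=0.056, v=0.036, θ₁=-0.009, ω₁=-0.005, θ₂=-0.004, ω₂=-0.024
apply F[18]=-0.509 → step 19: x=0.057, v=0.029, θ₁=-0.009, ω₁=-0.000, θ₂=-0.005, ω₂=-0.020
apply F[19]=-0.456 → step 20: x=0.058, v=0.023, θ₁=-0.009, ω₁=0.003, θ₂=-0.005, ω₂=-0.016
apply F[20]=-0.409 → step 21: x=0.058, v=0.018, θ₁=-0.008, ω₁=0.006, θ₂=-0.006, ω₂=-0.012
apply F[21]=-0.367 → step 22: x=0.058, v=0.014, θ₁=-0.008, ω₁=0.008, θ₂=-0.006, ω₂=-0.009
apply F[22]=-0.330 → step 23: x=0.059, v=0.010, θ₁=-0.008, ω₁=0.010, θ₂=-0.006, ω₂=-0.006
apply F[23]=-0.297 → step 24: x=0.059, v=0.006, θ₁=-0.008, ω₁=0.011, θ₂=-0.006, ω₂=-0.003
apply F[24]=-0.268 → step 25: x=0.059, v=0.003, θ₁=-0.008, ω₁=0.012, θ₂=-0.006, ω₂=-0.001
apply F[25]=-0.243 → step 26: x=0.059, v=0.001, θ₁=-0.007, ω₁=0.012, θ₂=-0.006, ω₂=0.001
apply F[26]=-0.221 → step 27: x=0.059, v=-0.002, θ₁=-0.007, ω₁=0.013, θ₂=-0.006, ω₂=0.002
apply F[27]=-0.200 → step 28: x=0.059, v=-0.003, θ₁=-0.007, ω₁=0.013, θ₂=-0.006, ω₂=0.004
apply F[28]=-0.183 → step 29: x=0.059, v=-0.005, θ₁=-0.007, ω₁=0.013, θ₂=-0.006, ω₂=0.005
apply F[29]=-0.167 → step 30: x=0.059, v=-0.007, θ₁=-0.006, ω₁=0.013, θ₂=-0.006, ω₂=0.006
apply F[30]=-0.153 → step 31: x=0.058, v=-0.008, θ₁=-0.006, ω₁=0.013, θ₂=-0.006, ω₂=0.006
apply F[31]=-0.141 → step 32: x=0.058, v=-0.009, θ₁=-0.006, ω₁=0.012, θ₂=-0.006, ω₂=0.007
apply F[32]=-0.131 → step 33: x=0.058, v=-0.010, θ₁=-0.006, ω₁=0.012, θ₂=-0.005, ω₂=0.007
apply F[33]=-0.121 → step 34: x=0.058, v=-0.011, θ₁=-0.005, ω₁=0.012, θ₂=-0.005, ω₂=0.008
apply F[34]=-0.112 → step 35: x=0.058, v=-0.012, θ₁=-0.005, ω₁=0.011, θ₂=-0.005, ω₂=0.008
Max |angle| over trajectory = 0.040 rad; bound = 0.099 → within bound.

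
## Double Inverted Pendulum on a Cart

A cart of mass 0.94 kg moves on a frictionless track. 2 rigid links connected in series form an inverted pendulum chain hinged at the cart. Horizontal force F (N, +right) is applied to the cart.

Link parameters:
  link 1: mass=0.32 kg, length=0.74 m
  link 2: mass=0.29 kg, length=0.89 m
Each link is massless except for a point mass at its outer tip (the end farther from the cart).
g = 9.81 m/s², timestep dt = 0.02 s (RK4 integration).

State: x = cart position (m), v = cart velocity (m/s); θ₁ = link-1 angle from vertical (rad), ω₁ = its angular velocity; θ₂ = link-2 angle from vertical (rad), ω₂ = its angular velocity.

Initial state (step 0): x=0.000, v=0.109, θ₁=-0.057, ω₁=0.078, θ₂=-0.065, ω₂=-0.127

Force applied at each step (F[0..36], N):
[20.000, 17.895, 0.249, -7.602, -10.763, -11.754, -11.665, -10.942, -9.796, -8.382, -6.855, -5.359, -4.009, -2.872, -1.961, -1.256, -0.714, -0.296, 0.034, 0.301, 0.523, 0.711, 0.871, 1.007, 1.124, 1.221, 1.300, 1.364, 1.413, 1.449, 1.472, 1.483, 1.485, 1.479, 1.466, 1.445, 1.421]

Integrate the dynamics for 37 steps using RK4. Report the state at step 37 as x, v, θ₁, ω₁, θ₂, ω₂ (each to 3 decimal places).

Answer: x=-0.272, v=-0.372, θ₁=0.046, ω₁=0.069, θ₂=0.023, ω₂=0.103

Derivation:
apply F[0]=+20.000 → step 1: x=0.006, v=0.541, θ₁=-0.061, ω₁=-0.518, θ₂=-0.068, ω₂=-0.130
apply F[1]=+17.895 → step 2: x=0.021, v=0.929, θ₁=-0.077, ω₁=-1.059, θ₂=-0.070, ω₂=-0.130
apply F[2]=+0.249 → step 3: x=0.040, v=0.944, θ₁=-0.099, ω₁=-1.107, θ₂=-0.073, ω₂=-0.124
apply F[3]=-7.602 → step 4: x=0.057, v=0.796, θ₁=-0.119, ω₁=-0.945, θ₂=-0.075, ω₂=-0.109
apply F[4]=-10.763 → step 5: x=0.071, v=0.585, θ₁=-0.136, ω₁=-0.709, θ₂=-0.077, ω₂=-0.086
apply F[5]=-11.754 → step 6: x=0.081, v=0.355, θ₁=-0.147, ω₁=-0.457, θ₂=-0.078, ω₂=-0.055
apply F[6]=-11.665 → step 7: x=0.085, v=0.129, θ₁=-0.154, ω₁=-0.214, θ₂=-0.079, ω₂=-0.020
apply F[7]=-10.942 → step 8: x=0.086, v=-0.082, θ₁=-0.156, ω₁=0.004, θ₂=-0.079, ω₂=0.016
apply F[8]=-9.796 → step 9: x=0.082, v=-0.268, θ₁=-0.154, ω₁=0.191, θ₂=-0.079, ω₂=0.053
apply F[9]=-8.382 → step 10: x=0.075, v=-0.425, θ₁=-0.149, ω₁=0.341, θ₂=-0.077, ω₂=0.087
apply F[10]=-6.855 → step 11: x=0.066, v=-0.551, θ₁=-0.141, ω₁=0.454, θ₂=-0.075, ω₂=0.118
apply F[11]=-5.359 → step 12: x=0.054, v=-0.647, θ₁=-0.131, ω₁=0.531, θ₂=-0.073, ω₂=0.145
apply F[12]=-4.009 → step 13: x=0.040, v=-0.716, θ₁=-0.120, ω₁=0.578, θ₂=-0.069, ω₂=0.168
apply F[13]=-2.872 → step 14: x=0.025, v=-0.763, θ₁=-0.108, ω₁=0.599, θ₂=-0.066, ω₂=0.187
apply F[14]=-1.961 → step 15: x=0.010, v=-0.792, θ₁=-0.096, ω₁=0.602, θ₂=-0.062, ω₂=0.203
apply F[15]=-1.256 → step 16: x=-0.006, v=-0.808, θ₁=-0.084, ω₁=0.592, θ₂=-0.058, ω₂=0.216
apply F[16]=-0.714 → step 17: x=-0.023, v=-0.813, θ₁=-0.073, ω₁=0.573, θ₂=-0.053, ω₂=0.225
apply F[17]=-0.296 → step 18: x=-0.039, v=-0.811, θ₁=-0.062, ω₁=0.549, θ₂=-0.049, ω₂=0.232
apply F[18]=+0.034 → step 19: x=-0.055, v=-0.803, θ₁=-0.051, ω₁=0.521, θ₂=-0.044, ω₂=0.236
apply F[19]=+0.301 → step 20: x=-0.071, v=-0.791, θ₁=-0.041, ω₁=0.492, θ₂=-0.039, ω₂=0.237
apply F[20]=+0.523 → step 21: x=-0.087, v=-0.776, θ₁=-0.031, ω₁=0.461, θ₂=-0.035, ω₂=0.237
apply F[21]=+0.711 → step 22: x=-0.102, v=-0.757, θ₁=-0.022, ω₁=0.431, θ₂=-0.030, ω₂=0.235
apply F[22]=+0.871 → step 23: x=-0.117, v=-0.736, θ₁=-0.014, ω₁=0.400, θ₂=-0.025, ω₂=0.231
apply F[23]=+1.007 → step 24: x=-0.131, v=-0.714, θ₁=-0.006, ω₁=0.370, θ₂=-0.021, ω₂=0.226
apply F[24]=+1.124 → step 25: x=-0.145, v=-0.690, θ₁=0.001, ω₁=0.340, θ₂=-0.016, ω₂=0.219
apply F[25]=+1.221 → step 26: x=-0.159, v=-0.664, θ₁=0.007, ω₁=0.311, θ₂=-0.012, ω₂=0.212
apply F[26]=+1.300 → step 27: x=-0.172, v=-0.638, θ₁=0.013, ω₁=0.283, θ₂=-0.008, ω₂=0.203
apply F[27]=+1.364 → step 28: x=-0.184, v=-0.611, θ₁=0.019, ω₁=0.256, θ₂=-0.004, ω₂=0.194
apply F[28]=+1.413 → step 29: x=-0.196, v=-0.583, θ₁=0.023, ω₁=0.230, θ₂=0.000, ω₂=0.185
apply F[29]=+1.449 → step 30: x=-0.208, v=-0.556, θ₁=0.028, ω₁=0.205, θ₂=0.004, ω₂=0.175
apply F[30]=+1.472 → step 31: x=-0.219, v=-0.528, θ₁=0.032, ω₁=0.181, θ₂=0.007, ω₂=0.164
apply F[31]=+1.483 → step 32: x=-0.229, v=-0.501, θ₁=0.035, ω₁=0.159, θ₂=0.010, ω₂=0.154
apply F[32]=+1.485 → step 33: x=-0.239, v=-0.474, θ₁=0.038, ω₁=0.138, θ₂=0.013, ω₂=0.144
apply F[33]=+1.479 → step 34: x=-0.248, v=-0.447, θ₁=0.041, ω₁=0.119, θ₂=0.016, ω₂=0.133
apply F[34]=+1.466 → step 35: x=-0.256, v=-0.422, θ₁=0.043, ω₁=0.101, θ₂=0.019, ω₂=0.123
apply F[35]=+1.445 → step 36: x=-0.265, v=-0.396, θ₁=0.045, ω₁=0.084, θ₂=0.021, ω₂=0.113
apply F[36]=+1.421 → step 37: x=-0.272, v=-0.372, θ₁=0.046, ω₁=0.069, θ₂=0.023, ω₂=0.103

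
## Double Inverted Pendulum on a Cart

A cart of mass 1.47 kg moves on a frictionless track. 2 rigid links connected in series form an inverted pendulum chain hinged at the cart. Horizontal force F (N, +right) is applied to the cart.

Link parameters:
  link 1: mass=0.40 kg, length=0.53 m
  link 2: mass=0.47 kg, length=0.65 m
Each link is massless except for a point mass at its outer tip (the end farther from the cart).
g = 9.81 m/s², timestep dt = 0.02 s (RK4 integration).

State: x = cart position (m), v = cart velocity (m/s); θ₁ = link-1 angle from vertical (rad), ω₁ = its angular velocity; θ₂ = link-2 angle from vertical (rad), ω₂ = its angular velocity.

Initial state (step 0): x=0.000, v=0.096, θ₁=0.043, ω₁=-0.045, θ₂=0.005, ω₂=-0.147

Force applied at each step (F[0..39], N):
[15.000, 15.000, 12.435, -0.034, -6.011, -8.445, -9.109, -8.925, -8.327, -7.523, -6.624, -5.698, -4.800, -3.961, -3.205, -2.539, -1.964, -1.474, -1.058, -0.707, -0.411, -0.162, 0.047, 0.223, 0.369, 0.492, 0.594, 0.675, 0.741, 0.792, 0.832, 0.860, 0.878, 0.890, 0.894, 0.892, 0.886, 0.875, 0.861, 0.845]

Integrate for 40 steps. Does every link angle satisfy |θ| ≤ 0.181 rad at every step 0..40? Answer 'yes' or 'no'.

apply F[0]=+15.000 → step 1: x=0.004, v=0.295, θ₁=0.039, ω₁=-0.388, θ₂=0.002, ω₂=-0.173
apply F[1]=+15.000 → step 2: x=0.012, v=0.495, θ₁=0.027, ω₁=-0.738, θ₂=-0.002, ω₂=-0.195
apply F[2]=+12.435 → step 3: x=0.023, v=0.662, θ₁=0.010, ω₁=-1.036, θ₂=-0.006, ω₂=-0.210
apply F[3]=-0.034 → step 4: x=0.037, v=0.662, θ₁=-0.011, ω₁=-1.033, θ₂=-0.010, ω₂=-0.214
apply F[4]=-6.011 → step 5: x=0.049, v=0.582, θ₁=-0.030, ω₁=-0.894, θ₂=-0.014, ω₂=-0.209
apply F[5]=-8.445 → step 6: x=0.060, v=0.472, θ₁=-0.046, ω₁=-0.709, θ₂=-0.019, ω₂=-0.195
apply F[6]=-9.109 → step 7: x=0.068, v=0.354, θ₁=-0.058, ω₁=-0.521, θ₂=-0.022, ω₂=-0.174
apply F[7]=-8.925 → step 8: x=0.074, v=0.240, θ₁=-0.067, ω₁=-0.347, θ₂=-0.025, ω₂=-0.147
apply F[8]=-8.327 → step 9: x=0.078, v=0.135, θ₁=-0.073, ω₁=-0.195, θ₂=-0.028, ω₂=-0.118
apply F[9]=-7.523 → step 10: x=0.079, v=0.042, θ₁=-0.075, ω₁=-0.067, θ₂=-0.030, ω₂=-0.088
apply F[10]=-6.624 → step 11: x=0.079, v=-0.039, θ₁=-0.075, ω₁=0.038, θ₂=-0.032, ω₂=-0.058
apply F[11]=-5.698 → step 12: x=0.078, v=-0.108, θ₁=-0.074, ω₁=0.121, θ₂=-0.032, ω₂=-0.029
apply F[12]=-4.800 → step 13: x=0.075, v=-0.165, θ₁=-0.071, ω₁=0.183, θ₂=-0.033, ω₂=-0.003
apply F[13]=-3.961 → step 14: x=0.071, v=-0.211, θ₁=-0.067, ω₁=0.228, θ₂=-0.033, ω₂=0.021
apply F[14]=-3.205 → step 15: x=0.067, v=-0.247, θ₁=-0.062, ω₁=0.259, θ₂=-0.032, ω₂=0.042
apply F[15]=-2.539 → step 16: x=0.062, v=-0.274, θ₁=-0.057, ω₁=0.277, θ₂=-0.031, ω₂=0.061
apply F[16]=-1.964 → step 17: x=0.056, v=-0.295, θ₁=-0.051, ω₁=0.285, θ₂=-0.030, ω₂=0.076
apply F[17]=-1.474 → step 18: x=0.050, v=-0.309, θ₁=-0.045, ω₁=0.286, θ₂=-0.028, ω₂=0.089
apply F[18]=-1.058 → step 19: x=0.044, v=-0.319, θ₁=-0.040, ω₁=0.282, θ₂=-0.026, ω₂=0.099
apply F[19]=-0.707 → step 20: x=0.037, v=-0.324, θ₁=-0.034, ω₁=0.273, θ₂=-0.024, ω₂=0.106
apply F[20]=-0.411 → step 21: x=0.031, v=-0.326, θ₁=-0.029, ω₁=0.262, θ₂=-0.022, ω₂=0.112
apply F[21]=-0.162 → step 22: x=0.024, v=-0.325, θ₁=-0.024, ω₁=0.248, θ₂=-0.019, ω₂=0.115
apply F[22]=+0.047 → step 23: x=0.018, v=-0.322, θ₁=-0.019, ω₁=0.233, θ₂=-0.017, ω₂=0.117
apply F[23]=+0.223 → step 24: x=0.011, v=-0.317, θ₁=-0.014, ω₁=0.218, θ₂=-0.015, ω₂=0.118
apply F[24]=+0.369 → step 25: x=0.005, v=-0.311, θ₁=-0.010, ω₁=0.202, θ₂=-0.012, ω₂=0.117
apply F[25]=+0.492 → step 26: x=-0.001, v=-0.303, θ₁=-0.006, ω₁=0.186, θ₂=-0.010, ω₂=0.115
apply F[26]=+0.594 → step 27: x=-0.007, v=-0.295, θ₁=-0.003, ω₁=0.170, θ₂=-0.008, ω₂=0.111
apply F[27]=+0.675 → step 28: x=-0.013, v=-0.285, θ₁=0.001, ω₁=0.155, θ₂=-0.006, ω₂=0.108
apply F[28]=+0.741 → step 29: x=-0.019, v=-0.276, θ₁=0.004, ω₁=0.140, θ₂=-0.004, ω₂=0.103
apply F[29]=+0.792 → step 30: x=-0.024, v=-0.265, θ₁=0.006, ω₁=0.126, θ₂=-0.002, ω₂=0.098
apply F[30]=+0.832 → step 31: x=-0.029, v=-0.255, θ₁=0.009, ω₁=0.112, θ₂=0.000, ω₂=0.093
apply F[31]=+0.860 → step 32: x=-0.034, v=-0.244, θ₁=0.011, ω₁=0.100, θ₂=0.002, ω₂=0.087
apply F[32]=+0.878 → step 33: x=-0.039, v=-0.234, θ₁=0.013, ω₁=0.088, θ₂=0.004, ω₂=0.082
apply F[33]=+0.890 → step 34: x=-0.044, v=-0.223, θ₁=0.014, ω₁=0.077, θ₂=0.005, ω₂=0.076
apply F[34]=+0.894 → step 35: x=-0.048, v=-0.213, θ₁=0.016, ω₁=0.066, θ₂=0.007, ω₂=0.070
apply F[35]=+0.892 → step 36: x=-0.052, v=-0.203, θ₁=0.017, ω₁=0.057, θ₂=0.008, ω₂=0.064
apply F[36]=+0.886 → step 37: x=-0.056, v=-0.193, θ₁=0.018, ω₁=0.048, θ₂=0.009, ω₂=0.059
apply F[37]=+0.875 → step 38: x=-0.060, v=-0.183, θ₁=0.019, ω₁=0.040, θ₂=0.011, ω₂=0.053
apply F[38]=+0.861 → step 39: x=-0.063, v=-0.173, θ₁=0.020, ω₁=0.033, θ₂=0.012, ω₂=0.048
apply F[39]=+0.845 → step 40: x=-0.067, v=-0.164, θ₁=0.020, ω₁=0.026, θ₂=0.012, ω₂=0.043
Max |angle| over trajectory = 0.075 rad; bound = 0.181 → within bound.

Answer: yes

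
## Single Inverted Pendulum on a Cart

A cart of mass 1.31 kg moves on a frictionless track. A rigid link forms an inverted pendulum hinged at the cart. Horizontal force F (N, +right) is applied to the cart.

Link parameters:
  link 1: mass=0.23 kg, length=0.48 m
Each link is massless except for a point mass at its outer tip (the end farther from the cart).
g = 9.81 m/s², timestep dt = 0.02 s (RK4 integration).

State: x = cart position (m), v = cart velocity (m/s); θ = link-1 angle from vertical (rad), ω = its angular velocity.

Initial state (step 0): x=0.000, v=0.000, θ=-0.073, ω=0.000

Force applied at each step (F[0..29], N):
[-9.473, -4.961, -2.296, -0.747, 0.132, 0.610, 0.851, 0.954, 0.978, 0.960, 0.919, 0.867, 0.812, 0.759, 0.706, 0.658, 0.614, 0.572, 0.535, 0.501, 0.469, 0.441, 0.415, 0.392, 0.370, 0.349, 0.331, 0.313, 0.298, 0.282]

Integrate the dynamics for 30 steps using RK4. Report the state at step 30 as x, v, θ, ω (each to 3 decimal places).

apply F[0]=-9.473 → step 1: x=-0.001, v=-0.142, θ=-0.070, ω=0.266
apply F[1]=-4.961 → step 2: x=-0.005, v=-0.215, θ=-0.064, ω=0.391
apply F[2]=-2.296 → step 3: x=-0.010, v=-0.248, θ=-0.056, ω=0.435
apply F[3]=-0.747 → step 4: x=-0.015, v=-0.258, θ=-0.047, ω=0.434
apply F[4]=+0.132 → step 5: x=-0.020, v=-0.255, θ=-0.038, ω=0.409
apply F[5]=+0.610 → step 6: x=-0.025, v=-0.244, θ=-0.031, ω=0.374
apply F[6]=+0.851 → step 7: x=-0.030, v=-0.230, θ=-0.024, ω=0.334
apply F[7]=+0.954 → step 8: x=-0.034, v=-0.215, θ=-0.017, ω=0.293
apply F[8]=+0.978 → step 9: x=-0.038, v=-0.200, θ=-0.012, ω=0.255
apply F[9]=+0.960 → step 10: x=-0.042, v=-0.185, θ=-0.007, ω=0.220
apply F[10]=+0.919 → step 11: x=-0.046, v=-0.170, θ=-0.003, ω=0.189
apply F[11]=+0.867 → step 12: x=-0.049, v=-0.157, θ=0.001, ω=0.161
apply F[12]=+0.812 → step 13: x=-0.052, v=-0.145, θ=0.004, ω=0.136
apply F[13]=+0.759 → step 14: x=-0.055, v=-0.133, θ=0.006, ω=0.114
apply F[14]=+0.706 → step 15: x=-0.057, v=-0.123, θ=0.008, ω=0.095
apply F[15]=+0.658 → step 16: x=-0.060, v=-0.113, θ=0.010, ω=0.078
apply F[16]=+0.614 → step 17: x=-0.062, v=-0.104, θ=0.011, ω=0.064
apply F[17]=+0.572 → step 18: x=-0.064, v=-0.096, θ=0.012, ω=0.051
apply F[18]=+0.535 → step 19: x=-0.066, v=-0.088, θ=0.013, ω=0.041
apply F[19]=+0.501 → step 20: x=-0.067, v=-0.081, θ=0.014, ω=0.031
apply F[20]=+0.469 → step 21: x=-0.069, v=-0.074, θ=0.015, ω=0.023
apply F[21]=+0.441 → step 22: x=-0.070, v=-0.068, θ=0.015, ω=0.016
apply F[22]=+0.415 → step 23: x=-0.071, v=-0.062, θ=0.015, ω=0.010
apply F[23]=+0.392 → step 24: x=-0.073, v=-0.057, θ=0.015, ω=0.005
apply F[24]=+0.370 → step 25: x=-0.074, v=-0.052, θ=0.015, ω=0.001
apply F[25]=+0.349 → step 26: x=-0.075, v=-0.047, θ=0.015, ω=-0.003
apply F[26]=+0.331 → step 27: x=-0.076, v=-0.042, θ=0.015, ω=-0.006
apply F[27]=+0.313 → step 28: x=-0.076, v=-0.038, θ=0.015, ω=-0.009
apply F[28]=+0.298 → step 29: x=-0.077, v=-0.034, θ=0.015, ω=-0.011
apply F[29]=+0.282 → step 30: x=-0.078, v=-0.030, θ=0.015, ω=-0.013

Answer: x=-0.078, v=-0.030, θ=0.015, ω=-0.013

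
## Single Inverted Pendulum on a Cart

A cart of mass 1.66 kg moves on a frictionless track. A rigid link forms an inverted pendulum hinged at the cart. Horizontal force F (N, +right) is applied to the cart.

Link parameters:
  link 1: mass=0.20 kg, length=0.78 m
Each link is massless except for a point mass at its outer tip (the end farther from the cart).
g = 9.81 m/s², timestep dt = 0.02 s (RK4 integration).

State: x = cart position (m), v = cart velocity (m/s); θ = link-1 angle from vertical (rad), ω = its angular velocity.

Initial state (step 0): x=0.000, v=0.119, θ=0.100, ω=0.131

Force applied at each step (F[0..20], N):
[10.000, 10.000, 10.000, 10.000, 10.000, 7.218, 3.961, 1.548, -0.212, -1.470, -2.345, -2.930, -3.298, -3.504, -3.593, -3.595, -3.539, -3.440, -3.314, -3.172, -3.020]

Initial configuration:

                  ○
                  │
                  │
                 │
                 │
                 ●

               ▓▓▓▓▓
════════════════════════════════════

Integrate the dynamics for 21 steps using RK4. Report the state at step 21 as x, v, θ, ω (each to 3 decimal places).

Answer: x=0.262, v=0.413, θ=-0.056, ω=-0.130

Derivation:
apply F[0]=+10.000 → step 1: x=0.004, v=0.237, θ=0.101, ω=0.006
apply F[1]=+10.000 → step 2: x=0.009, v=0.355, θ=0.100, ω=-0.119
apply F[2]=+10.000 → step 3: x=0.018, v=0.473, θ=0.097, ω=-0.245
apply F[3]=+10.000 → step 4: x=0.028, v=0.591, θ=0.090, ω=-0.372
apply F[4]=+10.000 → step 5: x=0.041, v=0.710, θ=0.082, ω=-0.502
apply F[5]=+7.218 → step 6: x=0.056, v=0.795, θ=0.071, ω=-0.592
apply F[6]=+3.961 → step 7: x=0.073, v=0.841, θ=0.059, ω=-0.634
apply F[7]=+1.548 → step 8: x=0.090, v=0.858, θ=0.046, ω=-0.644
apply F[8]=-0.212 → step 9: x=0.107, v=0.855, θ=0.033, ω=-0.629
apply F[9]=-1.470 → step 10: x=0.124, v=0.837, θ=0.021, ω=-0.599
apply F[10]=-2.345 → step 11: x=0.140, v=0.808, θ=0.009, ω=-0.559
apply F[11]=-2.930 → step 12: x=0.156, v=0.773, θ=-0.002, ω=-0.512
apply F[12]=-3.298 → step 13: x=0.171, v=0.733, θ=-0.011, ω=-0.463
apply F[13]=-3.504 → step 14: x=0.185, v=0.691, θ=-0.020, ω=-0.414
apply F[14]=-3.593 → step 15: x=0.199, v=0.648, θ=-0.028, ω=-0.365
apply F[15]=-3.595 → step 16: x=0.211, v=0.606, θ=-0.035, ω=-0.318
apply F[16]=-3.539 → step 17: x=0.223, v=0.564, θ=-0.041, ω=-0.274
apply F[17]=-3.440 → step 18: x=0.234, v=0.524, θ=-0.046, ω=-0.233
apply F[18]=-3.314 → step 19: x=0.244, v=0.485, θ=-0.050, ω=-0.196
apply F[19]=-3.172 → step 20: x=0.253, v=0.448, θ=-0.054, ω=-0.161
apply F[20]=-3.020 → step 21: x=0.262, v=0.413, θ=-0.056, ω=-0.130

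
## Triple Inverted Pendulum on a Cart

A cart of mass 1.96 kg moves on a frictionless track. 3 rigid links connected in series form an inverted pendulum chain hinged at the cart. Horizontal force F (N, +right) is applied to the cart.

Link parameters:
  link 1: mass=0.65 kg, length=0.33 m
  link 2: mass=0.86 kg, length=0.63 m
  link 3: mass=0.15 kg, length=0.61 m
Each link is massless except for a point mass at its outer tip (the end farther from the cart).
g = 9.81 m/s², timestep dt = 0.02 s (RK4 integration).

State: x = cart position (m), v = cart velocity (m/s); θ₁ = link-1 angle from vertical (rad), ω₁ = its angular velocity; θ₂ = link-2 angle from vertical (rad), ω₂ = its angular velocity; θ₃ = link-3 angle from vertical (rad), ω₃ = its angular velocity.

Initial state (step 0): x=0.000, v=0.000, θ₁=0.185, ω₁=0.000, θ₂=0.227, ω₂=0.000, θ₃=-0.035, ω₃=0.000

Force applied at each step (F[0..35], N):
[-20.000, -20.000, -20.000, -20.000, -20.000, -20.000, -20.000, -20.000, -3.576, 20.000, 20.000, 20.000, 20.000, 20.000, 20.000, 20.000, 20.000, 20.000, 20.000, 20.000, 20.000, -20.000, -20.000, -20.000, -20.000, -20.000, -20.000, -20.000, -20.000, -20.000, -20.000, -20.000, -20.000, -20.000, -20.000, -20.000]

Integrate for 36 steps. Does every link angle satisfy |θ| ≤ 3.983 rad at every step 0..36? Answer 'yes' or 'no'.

apply F[0]=-20.000 → step 1: x=-0.002, v=-0.227, θ₁=0.193, ω₁=0.760, θ₂=0.227, ω₂=0.034, θ₃=-0.036, ω₃=-0.073
apply F[1]=-20.000 → step 2: x=-0.009, v=-0.455, θ₁=0.216, ω₁=1.539, θ₂=0.228, ω₂=0.057, θ₃=-0.038, ω₃=-0.142
apply F[2]=-20.000 → step 3: x=-0.020, v=-0.681, θ₁=0.254, ω₁=2.345, θ₂=0.230, ω₂=0.063, θ₃=-0.041, ω₃=-0.199
apply F[3]=-20.000 → step 4: x=-0.036, v=-0.902, θ₁=0.309, ω₁=3.171, θ₂=0.231, ω₂=0.054, θ₃=-0.046, ω₃=-0.238
apply F[4]=-20.000 → step 5: x=-0.056, v=-1.114, θ₁=0.381, ω₁=3.989, θ₂=0.232, ω₂=0.045, θ₃=-0.051, ω₃=-0.252
apply F[5]=-20.000 → step 6: x=-0.081, v=-1.309, θ₁=0.469, ω₁=4.747, θ₂=0.233, ω₂=0.064, θ₃=-0.056, ω₃=-0.238
apply F[6]=-20.000 → step 7: x=-0.109, v=-1.481, θ₁=0.570, ω₁=5.398, θ₂=0.235, ω₂=0.146, θ₃=-0.060, ω₃=-0.199
apply F[7]=-20.000 → step 8: x=-0.140, v=-1.629, θ₁=0.684, ω₁=5.921, θ₂=0.239, ω₂=0.313, θ₃=-0.063, ω₃=-0.139
apply F[8]=-3.576 → step 9: x=-0.172, v=-1.625, θ₁=0.805, ω₁=6.176, θ₂=0.247, ω₂=0.445, θ₃=-0.066, ω₃=-0.104
apply F[9]=+20.000 → step 10: x=-0.203, v=-1.429, θ₁=0.929, ω₁=6.272, θ₂=0.255, ω₂=0.416, θ₃=-0.068, ω₃=-0.109
apply F[10]=+20.000 → step 11: x=-0.230, v=-1.229, θ₁=1.056, ω₁=6.445, θ₂=0.263, ω₂=0.403, θ₃=-0.070, ω₃=-0.111
apply F[11]=+20.000 → step 12: x=-0.252, v=-1.020, θ₁=1.187, ω₁=6.689, θ₂=0.272, ω₂=0.422, θ₃=-0.072, ω₃=-0.108
apply F[12]=+20.000 → step 13: x=-0.270, v=-0.800, θ₁=1.324, ω₁=7.002, θ₂=0.281, ω₂=0.486, θ₃=-0.075, ω₃=-0.100
apply F[13]=+20.000 → step 14: x=-0.284, v=-0.567, θ₁=1.468, ω₁=7.394, θ₂=0.291, ω₂=0.611, θ₃=-0.076, ω₃=-0.089
apply F[14]=+20.000 → step 15: x=-0.293, v=-0.317, θ₁=1.620, ω₁=7.881, θ₂=0.306, ω₂=0.819, θ₃=-0.078, ω₃=-0.075
apply F[15]=+20.000 → step 16: x=-0.296, v=-0.046, θ₁=1.784, ω₁=8.491, θ₂=0.325, ω₂=1.135, θ₃=-0.079, ω₃=-0.062
apply F[16]=+20.000 → step 17: x=-0.294, v=0.251, θ₁=1.961, ω₁=9.266, θ₂=0.352, ω₂=1.600, θ₃=-0.081, ω₃=-0.052
apply F[17]=+20.000 → step 18: x=-0.286, v=0.580, θ₁=2.156, ω₁=10.267, θ₂=0.390, ω₂=2.276, θ₃=-0.082, ω₃=-0.053
apply F[18]=+20.000 → step 19: x=-0.271, v=0.947, θ₁=2.374, ω₁=11.577, θ₂=0.445, ω₂=3.257, θ₃=-0.083, ω₃=-0.083
apply F[19]=+20.000 → step 20: x=-0.248, v=1.347, θ₁=2.622, ω₁=13.278, θ₂=0.524, ω₂=4.687, θ₃=-0.085, ω₃=-0.177
apply F[20]=+20.000 → step 21: x=-0.217, v=1.737, θ₁=2.907, ω₁=15.313, θ₂=0.637, ω₂=6.719, θ₃=-0.091, ω₃=-0.403
apply F[21]=-20.000 → step 22: x=-0.184, v=1.587, θ₁=3.220, ω₁=15.755, θ₂=0.795, ω₂=9.109, θ₃=-0.102, ω₃=-0.752
apply F[22]=-20.000 → step 23: x=-0.155, v=1.258, θ₁=3.528, ω₁=14.744, θ₂=0.996, ω₂=10.771, θ₃=-0.119, ω₃=-0.789
apply F[23]=-20.000 → step 24: x=-0.133, v=0.922, θ₁=3.803, ω₁=12.728, θ₂=1.220, ω₂=11.472, θ₃=-0.130, ω₃=-0.194
apply F[24]=-20.000 → step 25: x=-0.117, v=0.698, θ₁=4.035, ω₁=10.374, θ₂=1.451, ω₂=11.535, θ₃=-0.123, ω₃=0.927
apply F[25]=-20.000 → step 26: x=-0.105, v=0.591, θ₁=4.217, ω₁=7.877, θ₂=1.679, ω₂=11.244, θ₃=-0.091, ω₃=2.282
apply F[26]=-20.000 → step 27: x=-0.093, v=0.558, θ₁=4.349, ω₁=5.241, θ₂=1.899, ω₂=10.735, θ₃=-0.032, ω₃=3.623
apply F[27]=-20.000 → step 28: x=-0.082, v=0.543, θ₁=4.426, ω₁=2.524, θ₂=2.107, ω₂=10.103, θ₃=0.053, ω₃=4.790
apply F[28]=-20.000 → step 29: x=-0.072, v=0.502, θ₁=4.450, ω₁=-0.139, θ₂=2.303, ω₂=9.467, θ₃=0.158, ω₃=5.716
apply F[29]=-20.000 → step 30: x=-0.062, v=0.407, θ₁=4.422, ω₁=-2.642, θ₂=2.487, ω₂=8.961, θ₃=0.280, ω₃=6.418
apply F[30]=-20.000 → step 31: x=-0.056, v=0.243, θ₁=4.345, ω₁=-5.013, θ₂=2.663, ω₂=8.712, θ₃=0.414, ω₃=6.969
apply F[31]=-20.000 → step 32: x=-0.053, v=-0.002, θ₁=4.221, ω₁=-7.478, θ₂=2.838, ω₂=8.859, θ₃=0.558, ω₃=7.479
apply F[32]=-20.000 → step 33: x=-0.057, v=-0.370, θ₁=4.042, ω₁=-10.591, θ₂=3.022, ω₂=9.659, θ₃=0.714, ω₃=8.143
apply F[33]=-20.000 → step 34: x=-0.070, v=-1.018, θ₁=3.784, ω₁=-15.728, θ₂=3.233, ω₂=11.739, θ₃=0.889, ω₃=9.596
apply F[34]=-20.000 → step 35: x=-0.102, v=-2.227, θ₁=3.394, ω₁=-22.223, θ₂=3.498, ω₂=14.018, θ₃=1.120, ω₃=14.305
apply F[35]=-20.000 → step 36: x=-0.152, v=-2.598, θ₁=2.984, ω₁=-17.967, θ₂=3.738, ω₂=9.434, θ₃=1.455, ω₃=18.478
Max |angle| over trajectory = 4.450 rad; bound = 3.983 → exceeded.

Answer: no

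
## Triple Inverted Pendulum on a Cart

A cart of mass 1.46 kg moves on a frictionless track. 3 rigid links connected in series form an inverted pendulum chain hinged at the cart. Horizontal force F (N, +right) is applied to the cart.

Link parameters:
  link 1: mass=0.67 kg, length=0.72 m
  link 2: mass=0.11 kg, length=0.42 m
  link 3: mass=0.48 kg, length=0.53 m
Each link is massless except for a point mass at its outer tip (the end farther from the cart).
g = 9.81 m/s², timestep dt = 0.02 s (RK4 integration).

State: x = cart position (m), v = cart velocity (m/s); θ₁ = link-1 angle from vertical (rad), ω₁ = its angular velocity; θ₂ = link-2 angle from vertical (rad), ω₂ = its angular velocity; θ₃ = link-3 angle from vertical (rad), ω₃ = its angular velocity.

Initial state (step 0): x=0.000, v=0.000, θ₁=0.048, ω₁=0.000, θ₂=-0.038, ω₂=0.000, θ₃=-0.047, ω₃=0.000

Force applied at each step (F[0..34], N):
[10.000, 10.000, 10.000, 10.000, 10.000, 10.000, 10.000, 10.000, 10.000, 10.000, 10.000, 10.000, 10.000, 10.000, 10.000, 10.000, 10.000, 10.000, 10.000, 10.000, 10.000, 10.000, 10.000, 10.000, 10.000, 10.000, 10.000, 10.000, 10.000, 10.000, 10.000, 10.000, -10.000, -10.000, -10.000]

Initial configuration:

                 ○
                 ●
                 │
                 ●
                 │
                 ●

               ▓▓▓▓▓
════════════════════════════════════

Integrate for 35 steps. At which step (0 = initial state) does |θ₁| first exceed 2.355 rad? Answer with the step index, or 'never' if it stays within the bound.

apply F[0]=+10.000 → step 1: x=0.001, v=0.129, θ₁=0.047, ω₁=-0.145, θ₂=-0.039, ω₂=-0.059, θ₃=-0.047, ω₃=-0.018
apply F[1]=+10.000 → step 2: x=0.005, v=0.258, θ₁=0.042, ω₁=-0.292, θ₂=-0.040, ω₂=-0.117, θ₃=-0.048, ω₃=-0.034
apply F[2]=+10.000 → step 3: x=0.012, v=0.388, θ₁=0.035, ω₁=-0.443, θ₂=-0.043, ω₂=-0.175, θ₃=-0.049, ω₃=-0.047
apply F[3]=+10.000 → step 4: x=0.021, v=0.520, θ₁=0.024, ω₁=-0.600, θ₂=-0.047, ω₂=-0.233, θ₃=-0.050, ω₃=-0.054
apply F[4]=+10.000 → step 5: x=0.032, v=0.654, θ₁=0.011, ω₁=-0.765, θ₂=-0.053, ω₂=-0.290, θ₃=-0.051, ω₃=-0.055
apply F[5]=+10.000 → step 6: x=0.047, v=0.791, θ₁=-0.006, ω₁=-0.941, θ₂=-0.059, ω₂=-0.347, θ₃=-0.052, ω₃=-0.047
apply F[6]=+10.000 → step 7: x=0.064, v=0.930, θ₁=-0.027, ω₁=-1.129, θ₂=-0.066, ω₂=-0.403, θ₃=-0.052, ω₃=-0.028
apply F[7]=+10.000 → step 8: x=0.084, v=1.073, θ₁=-0.051, ω₁=-1.331, θ₂=-0.075, ω₂=-0.458, θ₃=-0.053, ω₃=0.002
apply F[8]=+10.000 → step 9: x=0.107, v=1.219, θ₁=-0.080, ω₁=-1.548, θ₂=-0.085, ω₂=-0.512, θ₃=-0.052, ω₃=0.045
apply F[9]=+10.000 → step 10: x=0.133, v=1.367, θ₁=-0.114, ω₁=-1.781, θ₂=-0.096, ω₂=-0.563, θ₃=-0.051, ω₃=0.098
apply F[10]=+10.000 → step 11: x=0.162, v=1.518, θ₁=-0.152, ω₁=-2.028, θ₂=-0.107, ω₂=-0.609, θ₃=-0.048, ω₃=0.159
apply F[11]=+10.000 → step 12: x=0.194, v=1.669, θ₁=-0.195, ω₁=-2.289, θ₂=-0.120, ω₂=-0.648, θ₃=-0.044, ω₃=0.223
apply F[12]=+10.000 → step 13: x=0.229, v=1.819, θ₁=-0.243, ω₁=-2.559, θ₂=-0.133, ω₂=-0.678, θ₃=-0.039, ω₃=0.280
apply F[13]=+10.000 → step 14: x=0.266, v=1.966, θ₁=-0.297, ω₁=-2.834, θ₂=-0.147, ω₂=-0.694, θ₃=-0.033, ω₃=0.319
apply F[14]=+10.000 → step 15: x=0.307, v=2.106, θ₁=-0.357, ω₁=-3.107, θ₂=-0.161, ω₂=-0.695, θ₃=-0.027, ω₃=0.328
apply F[15]=+10.000 → step 16: x=0.351, v=2.236, θ₁=-0.421, ω₁=-3.372, θ₂=-0.175, ω₂=-0.684, θ₃=-0.021, ω₃=0.298
apply F[16]=+10.000 → step 17: x=0.396, v=2.355, θ₁=-0.491, ω₁=-3.624, θ₂=-0.188, ω₂=-0.665, θ₃=-0.015, ω₃=0.221
apply F[17]=+10.000 → step 18: x=0.445, v=2.459, θ₁=-0.566, ω₁=-3.859, θ₂=-0.201, ω₂=-0.651, θ₃=-0.012, ω₃=0.097
apply F[18]=+10.000 → step 19: x=0.495, v=2.547, θ₁=-0.646, ω₁=-4.075, θ₂=-0.214, ω₂=-0.653, θ₃=-0.012, ω₃=-0.070
apply F[19]=+10.000 → step 20: x=0.546, v=2.620, θ₁=-0.729, ω₁=-4.272, θ₂=-0.228, ω₂=-0.686, θ₃=-0.015, ω₃=-0.275
apply F[20]=+10.000 → step 21: x=0.599, v=2.675, θ₁=-0.816, ω₁=-4.450, θ₂=-0.242, ω₂=-0.761, θ₃=-0.023, ω₃=-0.508
apply F[21]=+10.000 → step 22: x=0.653, v=2.715, θ₁=-0.907, ω₁=-4.613, θ₂=-0.258, ω₂=-0.889, θ₃=-0.035, ω₃=-0.761
apply F[22]=+10.000 → step 23: x=0.708, v=2.738, θ₁=-1.001, ω₁=-4.762, θ₂=-0.278, ω₂=-1.075, θ₃=-0.053, ω₃=-1.028
apply F[23]=+10.000 → step 24: x=0.763, v=2.747, θ₁=-1.097, ω₁=-4.900, θ₂=-0.302, ω₂=-1.322, θ₃=-0.077, ω₃=-1.306
apply F[24]=+10.000 → step 25: x=0.818, v=2.740, θ₁=-1.197, ω₁=-5.029, θ₂=-0.331, ω₂=-1.628, θ₃=-0.106, ω₃=-1.594
apply F[25]=+10.000 → step 26: x=0.872, v=2.719, θ₁=-1.298, ω₁=-5.151, θ₂=-0.367, ω₂=-1.990, θ₃=-0.141, ω₃=-1.895
apply F[26]=+10.000 → step 27: x=0.926, v=2.684, θ₁=-1.403, ω₁=-5.265, θ₂=-0.411, ω₂=-2.400, θ₃=-0.182, ω₃=-2.217
apply F[27]=+10.000 → step 28: x=0.980, v=2.635, θ₁=-1.509, ω₁=-5.371, θ₂=-0.463, ω₂=-2.847, θ₃=-0.229, ω₃=-2.568
apply F[28]=+10.000 → step 29: x=1.032, v=2.575, θ₁=-1.617, ω₁=-5.465, θ₂=-0.525, ω₂=-3.317, θ₃=-0.285, ω₃=-2.961
apply F[29]=+10.000 → step 30: x=1.082, v=2.503, θ₁=-1.728, ω₁=-5.545, θ₂=-0.596, ω₂=-3.794, θ₃=-0.348, ω₃=-3.411
apply F[30]=+10.000 → step 31: x=1.132, v=2.422, θ₁=-1.839, ω₁=-5.602, θ₂=-0.677, ω₂=-4.256, θ₃=-0.422, ω₃=-3.937
apply F[31]=+10.000 → step 32: x=1.179, v=2.335, θ₁=-1.951, ω₁=-5.629, θ₂=-0.766, ω₂=-4.683, θ₃=-0.506, ω₃=-4.553
apply F[32]=-10.000 → step 33: x=1.223, v=2.046, θ₁=-2.065, ω₁=-5.774, θ₂=-0.861, ω₂=-4.755, θ₃=-0.603, ω₃=-5.174
apply F[33]=-10.000 → step 34: x=1.261, v=1.744, θ₁=-2.182, ω₁=-5.909, θ₂=-0.957, ω₂=-4.852, θ₃=-0.714, ω₃=-5.869
apply F[34]=-10.000 → step 35: x=1.293, v=1.433, θ₁=-2.302, ω₁=-6.012, θ₂=-1.055, ω₂=-5.005, θ₃=-0.839, ω₃=-6.626
max |θ₁| = 2.302 ≤ 2.355 over all 36 states.

Answer: never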